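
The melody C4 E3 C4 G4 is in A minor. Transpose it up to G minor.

Bb4 D4 Bb4 F5

From A up to G is a minor seventh; apply that to each pitch.
C4 gives Bb4
E3 gives D4
C4 gives Bb4
G4 gives F5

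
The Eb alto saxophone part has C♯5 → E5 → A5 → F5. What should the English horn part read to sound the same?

B4 D5 G5 Eb5

First find concert pitch: the Eb alto saxophone sounds a major sixth below written, so C♯5 E5 A5 F5 sounds E4 G4 C5 Ab4.
Then write for English horn: it sounds a perfect fifth below written, so the part must be a perfect fifth above concert.
E4 → B4
G4 → D5
C5 → G5
Ab4 → Eb5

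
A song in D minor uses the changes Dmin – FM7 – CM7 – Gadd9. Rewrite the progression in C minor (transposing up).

D minor up to C minor is a minor seventh; each chord root moves by that interval while the quality stays the same.
Dmin: root D up a minor seventh → C, giving Cmin.
FM7: root F up a minor seventh → Eb, giving EbM7.
CM7: root C up a minor seventh → Bb, giving BbM7.
Gadd9: root G up a minor seventh → F, giving Fadd9.

Cmin EbM7 BbM7 Fadd9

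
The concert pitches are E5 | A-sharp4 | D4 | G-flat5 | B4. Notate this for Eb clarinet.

C#5 F##4 B3 Eb5 G#4

Written C4 sounds as Eb4 on the Eb clarinet, so concert pitches are written a minor third down.
E5 gives C#5
A#4 gives F##4
D4 gives B3
Gb5 gives Eb5
B4 gives G#4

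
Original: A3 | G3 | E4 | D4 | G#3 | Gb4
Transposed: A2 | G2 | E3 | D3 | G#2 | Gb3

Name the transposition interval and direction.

down a perfect octave

Take the first pair: A3 → A2. A to A spans 8 letter names, so the interval is some kind of octave.
A2 to A3 is 12 semitones, which makes it a perfect octave; the second version is lower, so the direction is down.
Checking another pair — Gb4 → Gb3 — gives the same interval.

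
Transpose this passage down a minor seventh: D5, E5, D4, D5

D5 down a minor seventh is E4.
E5 down a minor seventh is F#4.
D4 down a minor seventh is E3.
D5: a seventh down reaches E, and 10 semitones makes it E4.

E4 F#4 E3 E4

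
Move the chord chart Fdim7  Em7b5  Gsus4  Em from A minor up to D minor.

Bbdim7 Am7b5 Csus4 Am

A minor up to D minor is a perfect fourth; each chord root moves by that interval while the quality stays the same.
Fdim7: root F up a perfect fourth → Bb, giving Bbdim7.
Em7b5: root E up a perfect fourth → A, giving Am7b5.
Gsus4: root G up a perfect fourth → C, giving Csus4.
Em: root E up a perfect fourth → A, giving Am.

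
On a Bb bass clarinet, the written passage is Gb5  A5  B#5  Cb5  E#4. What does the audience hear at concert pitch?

The Bb bass clarinet sounds a major ninth below written, so transpose each written note down a major ninth.
Gb5 → Fb4
A5 → G4
B#5 → A#4
Cb5 → Bbb3
E#4 → D#3

Fb4 G4 A#4 Bbb3 D#3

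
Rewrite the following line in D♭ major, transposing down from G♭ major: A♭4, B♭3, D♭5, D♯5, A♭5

From G♭ down to D♭ is a perfect fourth; apply that to each pitch.
Ab4 gives Eb4
Bb3 gives F3
Db5 gives Ab4
D#5 gives A#4
Ab5 gives Eb5

Eb4 F3 Ab4 A#4 Eb5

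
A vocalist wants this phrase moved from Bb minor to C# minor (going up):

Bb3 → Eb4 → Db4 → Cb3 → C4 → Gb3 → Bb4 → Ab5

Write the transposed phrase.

From Bb up to C# is an augmented second; apply that to each pitch.
Bb3 -> C#4
Eb4 -> F#4
Db4 -> E4
Cb3 -> D3
C4 -> D#4
Gb3 -> A3
Bb4 -> C#5
Ab5 -> B5

C#4 F#4 E4 D3 D#4 A3 C#5 B5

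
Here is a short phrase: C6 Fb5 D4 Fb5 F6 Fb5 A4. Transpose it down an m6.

E5 Ab4 F#3 Ab4 A5 Ab4 C#4

C6 to E5
Fb5 to Ab4
D4 to F#3
Fb5 to Ab4
F6 to A5
Fb5 to Ab4
A4 to C#4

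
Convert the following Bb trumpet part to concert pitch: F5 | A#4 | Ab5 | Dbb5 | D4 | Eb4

Eb5 G#4 Gb5 Cbb5 C4 Db4

The Bb trumpet sounds a major second below written, so transpose each written note down a major second.
F5 becomes Eb5
A#4 becomes G#4
Ab5 becomes Gb5
Dbb5 becomes Cbb5
D4 becomes C4
Eb4 becomes Db4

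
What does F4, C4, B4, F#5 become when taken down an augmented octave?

Fb3 Cb3 Bb3 F4

F4 → Fb3
C4 → Cb3
B4 → Bb3
F#5 → F4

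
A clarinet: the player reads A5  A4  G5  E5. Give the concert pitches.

F#5 F#4 E5 C#5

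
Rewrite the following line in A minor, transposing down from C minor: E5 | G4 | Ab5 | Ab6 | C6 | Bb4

C#5 E4 F5 F6 A5 G4

From C down to A is a minor third; apply that to each pitch.
E5 → C#5
G4 → E4
Ab5 → F5
Ab6 → F6
C6 → A5
Bb4 → G4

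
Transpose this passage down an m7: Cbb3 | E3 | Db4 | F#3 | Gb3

Dbb2 F#2 Eb3 G#2 Ab2

A minor seventh down from Cbb3 gives Dbb2.
A minor seventh down from E3 gives F#2.
A minor seventh down from Db4 gives Eb3.
A minor seventh down from F#3 gives G#2.
Gb3: a seventh down reaches A, and 10 semitones makes it Ab2.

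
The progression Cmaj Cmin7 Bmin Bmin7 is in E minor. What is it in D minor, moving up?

E minor up to D minor is a minor seventh; each chord root moves by that interval while the quality stays the same.
Cmaj: root C up a minor seventh → Bb, giving Bbmaj.
Cmin7: root C up a minor seventh → Bb, giving Bbmin7.
Bmin: root B up a minor seventh → A, giving Amin.
Bmin7: root B up a minor seventh → A, giving Amin7.

Bbmaj Bbmin7 Amin Amin7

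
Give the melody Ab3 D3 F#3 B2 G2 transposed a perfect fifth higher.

Eb4 A3 C#4 F#3 D3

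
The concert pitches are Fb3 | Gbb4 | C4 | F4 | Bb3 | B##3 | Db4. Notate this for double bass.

The double bass sounds a perfect octave below written, so the written part must be a perfect octave above concert — transpose each note up.
Fb3 -> Fb4
Gbb4 -> Gbb5
C4 -> C5
F4 -> F5
Bb3 -> Bb4
B##3 -> B##4
Db4 -> Db5

Fb4 Gbb5 C5 F5 Bb4 B##4 Db5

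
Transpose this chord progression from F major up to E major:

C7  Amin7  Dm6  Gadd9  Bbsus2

B7 G#min7 C#m6 F#add9 Asus2

F major up to E major is a major seventh; each chord root moves by that interval while the quality stays the same.
C7: root C up a major seventh → B, giving B7.
Amin7: root A up a major seventh → G#, giving G#min7.
Dm6: root D up a major seventh → C#, giving C#m6.
Gadd9: root G up a major seventh → F#, giving F#add9.
Bbsus2: root Bb up a major seventh → A, giving Asus2.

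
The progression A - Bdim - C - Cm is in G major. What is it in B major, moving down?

C# D#dim E Em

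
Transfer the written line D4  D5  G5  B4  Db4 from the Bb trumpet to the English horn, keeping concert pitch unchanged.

G4 G5 C6 E5 Gb4

First find concert pitch: the Bb trumpet sounds a major second below written, so D4 D5 G5 B4 Db4 sounds C4 C5 F5 A4 Cb4.
Then write for English horn: it sounds a perfect fifth below written, so the part must be a perfect fifth above concert.
C4 → G4
C5 → G5
F5 → C6
A4 → E5
Cb4 → Gb4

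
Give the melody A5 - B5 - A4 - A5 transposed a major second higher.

A5: a second up reaches B, and 2 semitones makes it B5.
B5 up a major second is C#6.
A4 up a major second is B4.
A5: a second up reaches B, and 2 semitones makes it B5.

B5 C#6 B4 B5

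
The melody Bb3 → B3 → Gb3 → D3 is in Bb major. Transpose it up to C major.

C4 C#4 Ab3 E3

Bb major to C major up is a major second, so every note moves up by that interval.
Bb3 to C4
B3 to C#4
Gb3 to Ab3
D3 to E3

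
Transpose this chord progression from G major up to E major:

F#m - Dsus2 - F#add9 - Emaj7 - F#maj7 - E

G major up to E major is a major sixth; each chord root moves by that interval while the quality stays the same.
F#m: root F# up a major sixth → D#, giving D#m.
Dsus2: root D up a major sixth → B, giving Bsus2.
F#add9: root F# up a major sixth → D#, giving D#add9.
Emaj7: root E up a major sixth → C#, giving C#maj7.
F#maj7: root F# up a major sixth → D#, giving D#maj7.
E: root E up a major sixth → C#, giving C#.

D#m Bsus2 D#add9 C#maj7 D#maj7 C#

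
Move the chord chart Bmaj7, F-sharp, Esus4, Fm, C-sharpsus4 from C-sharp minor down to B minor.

C-sharp minor down to B minor is a major second; each chord root moves by that interval while the quality stays the same.
Bmaj7: root B down a major second → A, giving Amaj7.
F-sharp: root F-sharp down a major second → E, giving E.
Esus4: root E down a major second → D, giving Dsus4.
Fm: root F down a major second → Eb, giving Ebm.
C-sharpsus4: root C-sharp down a major second → B, giving Bsus4.

Amaj7 E Dsus4 Ebm Bsus4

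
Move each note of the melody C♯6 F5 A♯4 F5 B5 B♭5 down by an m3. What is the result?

C#6 gives A#5
F5 gives D5
A#4 gives F##4
F5 gives D5
B5 gives G#5
Bb5 gives G5

A#5 D5 F##4 D5 G#5 G5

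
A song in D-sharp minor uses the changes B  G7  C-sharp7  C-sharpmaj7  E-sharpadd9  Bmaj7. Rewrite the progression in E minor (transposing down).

C Ab7 D7 Dmaj7 F#add9 Cmaj7

D-sharp minor down to E minor is a major seventh; each chord root moves by that interval while the quality stays the same.
B: root B down a major seventh → C, giving C.
G7: root G down a major seventh → Ab, giving Ab7.
C-sharp7: root C-sharp down a major seventh → D, giving D7.
C-sharpmaj7: root C-sharp down a major seventh → D, giving Dmaj7.
E-sharpadd9: root E-sharp down a major seventh → F#, giving F#add9.
Bmaj7: root B down a major seventh → C, giving Cmaj7.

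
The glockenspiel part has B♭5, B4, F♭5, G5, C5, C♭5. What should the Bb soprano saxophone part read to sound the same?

First find concert pitch: the glockenspiel sounds a perfect fifteenth above written, so B♭5 B4 F♭5 G5 C5 C♭5 sounds Bb7 B6 Fb7 G7 C7 Cb7.
Then write for Bb soprano saxophone: it sounds a major second below written, so the part must be a major second above concert.
Bb7 → C8
B6 → C#7
Fb7 → Gb7
G7 → A7
C7 → D7
Cb7 → Db7

C8 C#7 Gb7 A7 D7 Db7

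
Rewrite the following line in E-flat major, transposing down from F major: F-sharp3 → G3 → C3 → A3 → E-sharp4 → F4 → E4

E3 F3 Bb2 G3 D#4 Eb4 D4

F major to E-flat major down is a major second, so every note moves down by that interval.
F#3 -> E3
G3 -> F3
C3 -> Bb2
A3 -> G3
E#4 -> D#4
F4 -> Eb4
E4 -> D4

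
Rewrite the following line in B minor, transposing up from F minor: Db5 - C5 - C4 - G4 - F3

From F up to B is an augmented fourth; apply that to each pitch.
Db5 gives G5
C5 gives F#5
C4 gives F#4
G4 gives C#5
F3 gives B3

G5 F#5 F#4 C#5 B3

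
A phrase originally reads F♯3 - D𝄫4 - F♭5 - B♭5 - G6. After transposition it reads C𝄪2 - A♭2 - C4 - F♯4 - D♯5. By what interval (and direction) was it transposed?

down a diminished eleventh

Take the first pair: F#3 → C##2. F to C spans 11 letter names, so the interval is some kind of eleventh.
C##2 to F#3 is 16 semitones, which makes it a diminished eleventh; the second version is lower, so the direction is down.
Checking another pair — G6 → D#5 — gives the same interval.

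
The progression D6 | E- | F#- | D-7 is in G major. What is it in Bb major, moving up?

F6 G- A- F-7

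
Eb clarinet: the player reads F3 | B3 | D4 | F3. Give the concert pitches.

Ab3 D4 F4 Ab3

The Eb clarinet sounds a minor third above written, so transpose each written note up a minor third.
F3 → Ab3
B3 → D4
D4 → F4
F3 → Ab3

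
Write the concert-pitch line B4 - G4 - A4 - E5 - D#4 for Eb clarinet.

G#4 E4 F#4 C#5 B#3

Written C4 sounds as Eb4 on the Eb clarinet, so concert pitches are written a minor third down.
B4 becomes G#4
G4 becomes E4
A4 becomes F#4
E5 becomes C#5
D#4 becomes B#3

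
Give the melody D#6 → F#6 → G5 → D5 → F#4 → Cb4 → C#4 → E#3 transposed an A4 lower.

A5 C6 Db5 Ab4 C4 Gbb3 G3 B2

D#6 -> A5
F#6 -> C6
G5 -> Db5
D5 -> Ab4
F#4 -> C4
Cb4 -> Gbb3
C#4 -> G3
E#3 -> B2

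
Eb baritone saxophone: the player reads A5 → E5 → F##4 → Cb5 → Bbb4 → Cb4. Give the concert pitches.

The Eb baritone saxophone sounds a major thirteenth below written, so transpose each written note down a major thirteenth.
A5 becomes C4
E5 becomes G3
F##4 becomes A#2
Cb5 becomes Ebb3
Bbb4 becomes Dbb3
Cb4 becomes Ebb2

C4 G3 A#2 Ebb3 Dbb3 Ebb2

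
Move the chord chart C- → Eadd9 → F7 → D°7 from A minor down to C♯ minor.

A minor down to C♯ minor is a minor sixth; each chord root moves by that interval while the quality stays the same.
C-: root C down a minor sixth → E, giving E-.
Eadd9: root E down a minor sixth → G#, giving G#add9.
F7: root F down a minor sixth → A, giving A7.
D°7: root D down a minor sixth → F#, giving F#°7.

E- G#add9 A7 F#°7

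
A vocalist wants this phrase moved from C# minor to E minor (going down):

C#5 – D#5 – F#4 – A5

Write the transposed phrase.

From C# down to E is a major sixth; apply that to each pitch.
C#5 becomes E4
D#5 becomes F#4
F#4 becomes A3
A5 becomes C5

E4 F#4 A3 C5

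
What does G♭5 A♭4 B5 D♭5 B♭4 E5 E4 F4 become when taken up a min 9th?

Abb6 Bbb5 C7 Ebb6 Cb6 F6 F5 Gb5

Gb5 → Abb6
Ab4 → Bbb5
B5 → C7
Db5 → Ebb6
Bb4 → Cb6
E5 → F6
E4 → F5
F4 → Gb5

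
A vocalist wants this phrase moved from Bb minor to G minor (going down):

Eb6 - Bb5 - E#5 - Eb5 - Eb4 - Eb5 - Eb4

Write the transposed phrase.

C6 G5 C##5 C5 C4 C5 C4

From Bb down to G is a minor third; apply that to each pitch.
Eb6 -> C6
Bb5 -> G5
E#5 -> C##5
Eb5 -> C5
Eb4 -> C4
Eb5 -> C5
Eb4 -> C4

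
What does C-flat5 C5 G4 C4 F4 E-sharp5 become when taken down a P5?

Fb4 F4 C4 F3 Bb3 A#4

Cb5 -> Fb4
C5 -> F4
G4 -> C4
C4 -> F3
F4 -> Bb3
E#5 -> A#4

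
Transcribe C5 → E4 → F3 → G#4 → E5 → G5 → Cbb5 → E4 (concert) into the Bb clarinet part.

D5 F#4 G3 A#4 F#5 A5 Dbb5 F#4

The Bb clarinet sounds a major second below written, so the written part must be a major second above concert — transpose each note up.
C5 to D5
E4 to F#4
F3 to G3
G#4 to A#4
E5 to F#5
G5 to A5
Cbb5 to Dbb5
E4 to F#4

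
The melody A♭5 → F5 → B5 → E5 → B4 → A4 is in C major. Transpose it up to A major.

F6 D6 G#6 C#6 G#5 F#5

C major to A major up is a major sixth, so every note moves up by that interval.
Ab5 -> F6
F5 -> D6
B5 -> G#6
E5 -> C#6
B4 -> G#5
A4 -> F#5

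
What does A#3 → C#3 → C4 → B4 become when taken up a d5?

E4 G3 Gb4 F5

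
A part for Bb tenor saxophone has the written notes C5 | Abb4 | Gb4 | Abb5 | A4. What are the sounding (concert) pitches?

Bb3 Gbb3 Fb3 Gbb4 G3

The Bb tenor saxophone sounds a major ninth below written, so transpose each written note down a major ninth.
C5 -> Bb3
Abb4 -> Gbb3
Gb4 -> Fb3
Abb5 -> Gbb4
A4 -> G3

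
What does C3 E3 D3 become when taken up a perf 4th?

F3 A3 G3

C3 to F3
E3 to A3
D3 to G3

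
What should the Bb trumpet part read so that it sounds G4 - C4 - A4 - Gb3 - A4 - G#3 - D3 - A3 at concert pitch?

Written C4 sounds as Bb3 on the Bb trumpet, so concert pitches are written a major second up.
G4 to A4
C4 to D4
A4 to B4
Gb3 to Ab3
A4 to B4
G#3 to A#3
D3 to E3
A3 to B3

A4 D4 B4 Ab3 B4 A#3 E3 B3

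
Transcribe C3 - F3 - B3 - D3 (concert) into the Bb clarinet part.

D3 G3 C#4 E3

The Bb clarinet sounds a major second below written, so the written part must be a major second above concert — transpose each note up.
C3 -> D3
F3 -> G3
B3 -> C#4
D3 -> E3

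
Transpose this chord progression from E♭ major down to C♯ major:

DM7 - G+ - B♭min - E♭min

B#M7 E#+ G#min C#min

E♭ major down to C♯ major is a diminished third; each chord root moves by that interval while the quality stays the same.
DM7: root D down a diminished third → B#, giving B#M7.
G+: root G down a diminished third → E#, giving E#+.
B♭min: root B♭ down a diminished third → G#, giving G#min.
E♭min: root E♭ down a diminished third → C#, giving C#min.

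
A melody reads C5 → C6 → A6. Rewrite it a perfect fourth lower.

G4 G5 E6

A perfect fourth down from C5 gives G4.
A perfect fourth down from C6 gives G5.
A6 down a perfect fourth is E6.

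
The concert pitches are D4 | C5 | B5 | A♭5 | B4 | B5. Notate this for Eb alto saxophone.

The Eb alto saxophone sounds a major sixth below written, so the written part must be a major sixth above concert — transpose each note up.
D4 to B4
C5 to A5
B5 to G#6
Ab5 to F6
B4 to G#5
B5 to G#6

B4 A5 G#6 F6 G#5 G#6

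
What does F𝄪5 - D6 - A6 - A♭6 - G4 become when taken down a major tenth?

D#4 Bb4 F5 Fb5 Eb3

F##5 → D#4
D6 → Bb4
A6 → F5
Ab6 → Fb5
G4 → Eb3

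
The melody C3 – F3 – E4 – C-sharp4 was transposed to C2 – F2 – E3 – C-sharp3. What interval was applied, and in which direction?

down a perfect octave

Take the first pair: C3 → C2. C to C spans 8 letter names, so the interval is some kind of octave.
C2 to C3 is 12 semitones, which makes it a perfect octave; the second version is lower, so the direction is down.
Checking another pair — C#4 → C#3 — gives the same interval.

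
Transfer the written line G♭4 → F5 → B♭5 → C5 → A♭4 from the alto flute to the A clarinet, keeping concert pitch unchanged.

Fb4 Eb5 Ab5 Bb4 Gb4

First find concert pitch: the alto flute sounds a perfect fourth below written, so G♭4 F5 B♭5 C5 A♭4 sounds Db4 C5 F5 G4 Eb4.
Then write for A clarinet: it sounds a minor third below written, so the part must be a minor third above concert.
Db4 → Fb4
C5 → Eb5
F5 → Ab5
G4 → Bb4
Eb4 → Gb4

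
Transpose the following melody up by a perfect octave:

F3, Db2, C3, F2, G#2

F3 -> F4
Db2 -> Db3
C3 -> C4
F2 -> F3
G#2 -> G#3

F4 Db3 C4 F3 G#3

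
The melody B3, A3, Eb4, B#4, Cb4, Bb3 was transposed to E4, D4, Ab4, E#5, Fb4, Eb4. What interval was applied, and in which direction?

up a perfect fourth

From B3 to E4 is 4 letter names — a fourth of some quality.
B3 to E4 is 5 semitones, which makes it a perfect fourth; the second version is higher, so the direction is up.
Checking another pair — Bb3 → Eb4 — gives the same interval.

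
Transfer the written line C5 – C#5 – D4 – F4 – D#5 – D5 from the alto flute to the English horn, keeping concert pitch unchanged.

D5 D#5 E4 G4 E#5 E5

First find concert pitch: the alto flute sounds a perfect fourth below written, so C5 C#5 D4 F4 D#5 D5 sounds G4 G#4 A3 C4 A#4 A4.
Then write for English horn: it sounds a perfect fifth below written, so the part must be a perfect fifth above concert.
G4 → D5
G#4 → D#5
A3 → E4
C4 → G4
A#4 → E#5
A4 → E5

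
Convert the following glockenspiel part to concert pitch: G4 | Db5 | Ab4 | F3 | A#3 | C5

G6 Db7 Ab6 F5 A#5 C7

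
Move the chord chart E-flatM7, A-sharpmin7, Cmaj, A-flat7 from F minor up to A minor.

GM7 C##min7 Emaj C7

F minor up to A minor is a major third; each chord root moves by that interval while the quality stays the same.
E-flatM7: root E-flat up a major third → G, giving GM7.
A-sharpmin7: root A-sharp up a major third → C##, giving C##min7.
Cmaj: root C up a major third → E, giving Emaj.
A-flat7: root A-flat up a major third → C, giving C7.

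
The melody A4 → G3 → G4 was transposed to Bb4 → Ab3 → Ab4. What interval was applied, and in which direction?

up a minor second

Take the first pair: A4 → Bb4. A to B spans 2 letter names, so the interval is some kind of second.
A4 to Bb4 is 1 semitone, which makes it a minor second; the second version is higher, so the direction is up.
Checking another pair — G4 → Ab4 — gives the same interval.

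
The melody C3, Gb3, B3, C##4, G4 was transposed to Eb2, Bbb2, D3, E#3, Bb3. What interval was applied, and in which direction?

down a major sixth

Take the first pair: C3 → Eb2. C to E spans 6 letter names, so the interval is some kind of sixth.
Eb2 to C3 is 9 semitones, which makes it a major sixth; the second version is lower, so the direction is down.
Checking another pair — G4 → Bb3 — gives the same interval.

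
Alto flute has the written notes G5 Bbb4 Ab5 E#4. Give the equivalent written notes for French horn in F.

A5 Cb5 Bb5 F##4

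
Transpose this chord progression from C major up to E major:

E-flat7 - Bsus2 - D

C major up to E major is a major third; each chord root moves by that interval while the quality stays the same.
E-flat7: root E-flat up a major third → G, giving G7.
Bsus2: root B up a major third → D#, giving D#sus2.
D: root D up a major third → F#, giving F#.

G7 D#sus2 F#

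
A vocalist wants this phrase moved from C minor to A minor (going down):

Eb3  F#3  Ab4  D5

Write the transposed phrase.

C3 D#3 F4 B4

From C down to A is a minor third; apply that to each pitch.
Eb3 becomes C3
F#3 becomes D#3
Ab4 becomes F4
D5 becomes B4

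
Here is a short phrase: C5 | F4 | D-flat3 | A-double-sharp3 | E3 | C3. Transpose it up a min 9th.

C5 -> Db6
F4 -> Gb5
Db3 -> Ebb4
A##3 -> B#4
E3 -> F4
C3 -> Db4

Db6 Gb5 Ebb4 B#4 F4 Db4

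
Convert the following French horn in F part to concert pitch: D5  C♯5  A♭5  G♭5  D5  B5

G4 F#4 Db5 Cb5 G4 E5

Written C4 on the French horn in F sounds as F3, a perfect fifth lower; apply that shift to every note.
D5 to G4
C#5 to F#4
Ab5 to Db5
Gb5 to Cb5
D5 to G4
B5 to E5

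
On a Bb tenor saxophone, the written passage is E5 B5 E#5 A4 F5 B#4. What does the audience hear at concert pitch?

D4 A4 D#4 G3 Eb4 A#3

The Bb tenor saxophone sounds a major ninth below written, so transpose each written note down a major ninth.
E5 -> D4
B5 -> A4
E#5 -> D#4
A4 -> G3
F5 -> Eb4
B#4 -> A#3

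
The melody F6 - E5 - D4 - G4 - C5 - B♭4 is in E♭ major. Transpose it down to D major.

E6 D#5 C#4 F#4 B4 A4

From E♭ down to D is a minor second; apply that to each pitch.
F6 → E6
E5 → D#5
D4 → C#4
G4 → F#4
C5 → B4
Bb4 → A4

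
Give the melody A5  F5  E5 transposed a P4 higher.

D6 Bb5 A5

A5 -> D6
F5 -> Bb5
E5 -> A5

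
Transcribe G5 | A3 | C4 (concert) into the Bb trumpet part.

Written C4 sounds as Bb3 on the Bb trumpet, so concert pitches are written a major second up.
G5 becomes A5
A3 becomes B3
C4 becomes D4

A5 B3 D4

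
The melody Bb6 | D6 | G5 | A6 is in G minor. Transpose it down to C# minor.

From G down to C# is a diminished fifth; apply that to each pitch.
Bb6 -> E6
D6 -> G#5
G5 -> C#5
A6 -> D#6

E6 G#5 C#5 D#6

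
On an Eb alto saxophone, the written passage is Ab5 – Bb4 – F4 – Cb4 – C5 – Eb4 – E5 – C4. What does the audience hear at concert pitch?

Cb5 Db4 Ab3 Ebb3 Eb4 Gb3 G4 Eb3

The Eb alto saxophone sounds a major sixth below written, so transpose each written note down a major sixth.
Ab5 -> Cb5
Bb4 -> Db4
F4 -> Ab3
Cb4 -> Ebb3
C5 -> Eb4
Eb4 -> Gb3
E5 -> G4
C4 -> Eb3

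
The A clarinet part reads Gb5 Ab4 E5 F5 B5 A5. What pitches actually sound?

The A clarinet sounds a minor third below written, so transpose each written note down a minor third.
Gb5 -> Eb5
Ab4 -> F4
E5 -> C#5
F5 -> D5
B5 -> G#5
A5 -> F#5

Eb5 F4 C#5 D5 G#5 F#5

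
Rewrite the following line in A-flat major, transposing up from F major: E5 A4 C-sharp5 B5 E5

F major to A-flat major up is a minor third, so every note moves up by that interval.
E5 to G5
A4 to C5
C#5 to E5
B5 to D6
E5 to G5

G5 C5 E5 D6 G5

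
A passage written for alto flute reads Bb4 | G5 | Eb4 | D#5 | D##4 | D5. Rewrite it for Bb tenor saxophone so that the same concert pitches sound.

G5 E6 C5 B#5 B##4 B5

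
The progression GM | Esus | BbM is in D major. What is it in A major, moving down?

D major down to A major is a perfect fourth; each chord root moves by that interval while the quality stays the same.
GM: root G down a perfect fourth → D, giving DM.
Esus: root E down a perfect fourth → B, giving Bsus.
BbM: root Bb down a perfect fourth → F, giving FM.

DM Bsus FM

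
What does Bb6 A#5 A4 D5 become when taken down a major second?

Ab6 G#5 G4 C5

Bb6: a second down reaches A, and 2 semitones makes it Ab6.
A major second down from A#5 gives G#5.
A4 down a major second is G4.
A major second down from D5 gives C5.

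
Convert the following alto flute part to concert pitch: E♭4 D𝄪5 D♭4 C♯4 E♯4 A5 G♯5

Bb3 A##4 Ab3 G#3 B#3 E5 D#5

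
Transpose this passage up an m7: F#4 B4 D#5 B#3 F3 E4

E5 A5 C#6 A#4 Eb4 D5

F#4 up a minor seventh is E5.
B4: a seventh up reaches A, and 10 semitones makes it A5.
D#5: a seventh up reaches C, and 10 semitones makes it C#6.
A minor seventh up from B#3 gives A#4.
F3 up a minor seventh is Eb4.
E4 up a minor seventh is D5.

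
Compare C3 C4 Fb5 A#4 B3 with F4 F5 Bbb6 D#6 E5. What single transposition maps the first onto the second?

up a perfect eleventh

From C3 to F4 is 11 letter names — an eleventh of some quality.
C3 to F4 is 17 semitones, which makes it a perfect eleventh; the second version is higher, so the direction is up.
Checking another pair — B3 → E5 — gives the same interval.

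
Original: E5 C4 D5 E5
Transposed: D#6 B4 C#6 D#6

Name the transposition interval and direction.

From E5 to D#6 is 7 letter names — a seventh of some quality.
E5 to D#6 is 11 semitones, which makes it a major seventh; the second version is higher, so the direction is up.
Checking another pair — E5 → D#6 — gives the same interval.

up a major seventh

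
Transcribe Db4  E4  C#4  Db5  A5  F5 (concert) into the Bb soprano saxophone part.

Eb4 F#4 D#4 Eb5 B5 G5

The Bb soprano saxophone sounds a major second below written, so the written part must be a major second above concert — transpose each note up.
Db4 gives Eb4
E4 gives F#4
C#4 gives D#4
Db5 gives Eb5
A5 gives B5
F5 gives G5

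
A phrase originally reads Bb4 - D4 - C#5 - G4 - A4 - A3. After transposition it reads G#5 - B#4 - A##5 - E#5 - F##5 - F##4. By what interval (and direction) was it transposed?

From Bb4 to G#5 is 6 letter names — a sixth of some quality.
Bb4 to G#5 is 10 semitones, which makes it an augmented sixth; the second version is higher, so the direction is up.
Checking another pair — A3 → F##4 — gives the same interval.

up an augmented sixth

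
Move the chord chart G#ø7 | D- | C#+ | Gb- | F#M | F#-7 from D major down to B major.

E#ø7 B- A#+ Eb- D#M D#-7

D major down to B major is a minor third; each chord root moves by that interval while the quality stays the same.
G#ø7: root G# down a minor third → E#, giving E#ø7.
D-: root D down a minor third → B, giving B-.
C#+: root C# down a minor third → A#, giving A#+.
Gb-: root Gb down a minor third → Eb, giving Eb-.
F#M: root F# down a minor third → D#, giving D#M.
F#-7: root F# down a minor third → D#, giving D#-7.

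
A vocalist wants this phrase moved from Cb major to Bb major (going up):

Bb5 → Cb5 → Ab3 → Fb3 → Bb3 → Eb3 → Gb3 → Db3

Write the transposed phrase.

A6 Bb5 G4 Eb4 A4 D4 F4 C4

From Cb up to Bb is a major seventh; apply that to each pitch.
Bb5 to A6
Cb5 to Bb5
Ab3 to G4
Fb3 to Eb4
Bb3 to A4
Eb3 to D4
Gb3 to F4
Db3 to C4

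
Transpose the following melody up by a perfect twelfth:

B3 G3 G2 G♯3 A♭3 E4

F#5 D5 D4 D#5 Eb5 B5

A perfect twelfth up from B3 gives F#5.
G3 up a perfect twelfth is D5.
G2 up a perfect twelfth is D4.
G#3 up a perfect twelfth is D#5.
A perfect twelfth up from Ab3 gives Eb5.
A perfect twelfth up from E4 gives B5.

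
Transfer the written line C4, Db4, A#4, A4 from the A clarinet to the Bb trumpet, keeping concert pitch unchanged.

B3 C4 G##4 G#4

First find concert pitch: the A clarinet sounds a minor third below written, so C4 Db4 A#4 A4 sounds A3 Bb3 F##4 F#4.
Then write for Bb trumpet: it sounds a major second below written, so the part must be a major second above concert.
A3 → B3
Bb3 → C4
F##4 → G##4
F#4 → G#4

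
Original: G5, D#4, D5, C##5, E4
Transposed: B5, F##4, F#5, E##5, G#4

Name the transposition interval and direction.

From G5 to B5 is 3 letter names — a third of some quality.
G5 to B5 is 4 semitones, which makes it a major third; the second version is higher, so the direction is up.
Checking another pair — E4 → G#4 — gives the same interval.

up a major third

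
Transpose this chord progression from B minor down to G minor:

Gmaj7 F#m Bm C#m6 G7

Ebmaj7 Dm Gm Am6 Eb7

B minor down to G minor is a major third; each chord root moves by that interval while the quality stays the same.
Gmaj7: root G down a major third → Eb, giving Ebmaj7.
F#m: root F# down a major third → D, giving Dm.
Bm: root B down a major third → G, giving Gm.
C#m6: root C# down a major third → A, giving Am6.
G7: root G down a major third → Eb, giving Eb7.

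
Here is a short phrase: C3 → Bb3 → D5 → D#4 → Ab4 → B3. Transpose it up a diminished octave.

Cb4 Bbb4 Db6 D5 Abb5 Bb4

C3 up a diminished octave is Cb4.
A diminished octave up from Bb3 gives Bbb4.
D5 up a diminished octave is Db6.
A diminished octave up from D#4 gives D5.
Ab4: an octave up reaches A, and 11 semitones makes it Abb5.
A diminished octave up from B3 gives Bb4.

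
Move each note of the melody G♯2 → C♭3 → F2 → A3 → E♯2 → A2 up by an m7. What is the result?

F#3 Bbb3 Eb3 G4 D#3 G3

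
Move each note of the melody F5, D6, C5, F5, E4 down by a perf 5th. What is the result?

Bb4 G5 F4 Bb4 A3

F5: a fifth down reaches B, and 7 semitones makes it Bb4.
D6: a fifth down reaches G, and 7 semitones makes it G5.
C5 down a perfect fifth is F4.
F5 down a perfect fifth is Bb4.
A perfect fifth down from E4 gives A3.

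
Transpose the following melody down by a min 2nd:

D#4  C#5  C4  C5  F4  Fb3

D#4 → C##4
C#5 → B#4
C4 → B3
C5 → B4
F4 → E4
Fb3 → Eb3

C##4 B#4 B3 B4 E4 Eb3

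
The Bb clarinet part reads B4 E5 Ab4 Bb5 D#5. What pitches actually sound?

A4 D5 Gb4 Ab5 C#5

Written C4 on the Bb clarinet sounds as Bb3, a major second lower; apply that shift to every note.
B4 → A4
E5 → D5
Ab4 → Gb4
Bb5 → Ab5
D#5 → C#5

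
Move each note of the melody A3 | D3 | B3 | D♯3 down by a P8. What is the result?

A2 D2 B2 D#2

A3 down a perfect octave is A2.
D3 down a perfect octave is D2.
B3: an octave down reaches B, and 12 semitones makes it B2.
D#3 down a perfect octave is D#2.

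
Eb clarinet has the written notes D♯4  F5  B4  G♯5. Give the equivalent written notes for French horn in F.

C#5 Eb6 A5 F#6

First find concert pitch: the Eb clarinet sounds a minor third above written, so D♯4 F5 B4 G♯5 sounds F#4 Ab5 D5 B5.
Then write for French horn in F: it sounds a perfect fifth below written, so the part must be a perfect fifth above concert.
F#4 → C#5
Ab5 → Eb6
D5 → A5
B5 → F#6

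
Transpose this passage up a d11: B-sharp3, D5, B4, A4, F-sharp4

E5 Gb6 Eb6 Db6 Bb5

B#3 → E5
D5 → Gb6
B4 → Eb6
A4 → Db6
F#4 → Bb5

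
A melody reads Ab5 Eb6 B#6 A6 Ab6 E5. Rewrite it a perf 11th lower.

Eb4 Bb4 F##5 E5 Eb5 B3

Ab5 down a perfect eleventh is Eb4.
Eb6: an eleventh down reaches B, and 17 semitones makes it Bb4.
A perfect eleventh down from B#6 gives F##5.
A perfect eleventh down from A6 gives E5.
Ab6: an eleventh down reaches E, and 17 semitones makes it Eb5.
E5 down a perfect eleventh is B3.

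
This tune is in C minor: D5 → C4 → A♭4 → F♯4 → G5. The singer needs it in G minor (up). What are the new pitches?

C minor to G minor up is a perfect fifth, so every note moves up by that interval.
D5 -> A5
C4 -> G4
Ab4 -> Eb5
F#4 -> C#5
G5 -> D6

A5 G4 Eb5 C#5 D6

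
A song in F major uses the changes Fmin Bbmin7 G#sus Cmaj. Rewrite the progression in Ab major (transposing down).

F major down to Ab major is a major sixth; each chord root moves by that interval while the quality stays the same.
Fmin: root F down a major sixth → Ab, giving Abmin.
Bbmin7: root Bb down a major sixth → Db, giving Dbmin7.
G#sus: root G# down a major sixth → B, giving Bsus.
Cmaj: root C down a major sixth → Eb, giving Ebmaj.

Abmin Dbmin7 Bsus Ebmaj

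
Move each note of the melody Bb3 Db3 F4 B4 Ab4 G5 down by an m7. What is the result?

A minor seventh down from Bb3 gives C3.
Db3: a seventh down reaches E, and 10 semitones makes it Eb2.
F4 down a minor seventh is G3.
B4: a seventh down reaches C, and 10 semitones makes it C#4.
Ab4: a seventh down reaches B, and 10 semitones makes it Bb3.
G5 down a minor seventh is A4.

C3 Eb2 G3 C#4 Bb3 A4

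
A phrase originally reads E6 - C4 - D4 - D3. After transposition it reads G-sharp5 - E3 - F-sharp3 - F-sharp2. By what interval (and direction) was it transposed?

down a minor sixth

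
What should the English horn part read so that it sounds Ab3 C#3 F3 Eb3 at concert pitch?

Eb4 G#3 C4 Bb3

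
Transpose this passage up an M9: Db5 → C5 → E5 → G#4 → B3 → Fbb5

Db5 up a major ninth is Eb6.
A major ninth up from C5 gives D6.
E5: a ninth up reaches F, and 14 semitones makes it F#6.
G#4: a ninth up reaches A, and 14 semitones makes it A#5.
A major ninth up from B3 gives C#5.
A major ninth up from Fbb5 gives Gbb6.

Eb6 D6 F#6 A#5 C#5 Gbb6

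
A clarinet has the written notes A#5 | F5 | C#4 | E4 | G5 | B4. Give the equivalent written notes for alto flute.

B#5 G5 D#4 F#4 A5 C#5

First find concert pitch: the A clarinet sounds a minor third below written, so A#5 F5 C#4 E4 G5 B4 sounds F##5 D5 A#3 C#4 E5 G#4.
Then write for alto flute: it sounds a perfect fourth below written, so the part must be a perfect fourth above concert.
F##5 → B#5
D5 → G5
A#3 → D#4
C#4 → F#4
E5 → A5
G#4 → C#5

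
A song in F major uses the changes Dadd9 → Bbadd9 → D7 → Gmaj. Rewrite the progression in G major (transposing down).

Eadd9 Cadd9 E7 Amaj

F major down to G major is a minor seventh; each chord root moves by that interval while the quality stays the same.
Dadd9: root D down a minor seventh → E, giving Eadd9.
Bbadd9: root Bb down a minor seventh → C, giving Cadd9.
D7: root D down a minor seventh → E, giving E7.
Gmaj: root G down a minor seventh → A, giving Amaj.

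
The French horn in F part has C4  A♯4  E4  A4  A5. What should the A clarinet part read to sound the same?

First find concert pitch: the French horn in F sounds a perfect fifth below written, so C4 A♯4 E4 A4 A5 sounds F3 D#4 A3 D4 D5.
Then write for A clarinet: it sounds a minor third below written, so the part must be a minor third above concert.
F3 → Ab3
D#4 → F#4
A3 → C4
D4 → F4
D5 → F5

Ab3 F#4 C4 F4 F5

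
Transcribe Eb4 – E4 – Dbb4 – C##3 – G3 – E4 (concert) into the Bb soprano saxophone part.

F4 F#4 Ebb4 D##3 A3 F#4

Written C4 sounds as Bb3 on the Bb soprano saxophone, so concert pitches are written a major second up.
Eb4 -> F4
E4 -> F#4
Dbb4 -> Ebb4
C##3 -> D##3
G3 -> A3
E4 -> F#4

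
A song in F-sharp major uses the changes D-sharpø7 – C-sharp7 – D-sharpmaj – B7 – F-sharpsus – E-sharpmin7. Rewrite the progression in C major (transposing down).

Aø7 G7 Amaj F7 Csus Bmin7

F-sharp major down to C major is an augmented fourth; each chord root moves by that interval while the quality stays the same.
D-sharpø7: root D-sharp down an augmented fourth → A, giving Aø7.
C-sharp7: root C-sharp down an augmented fourth → G, giving G7.
D-sharpmaj: root D-sharp down an augmented fourth → A, giving Amaj.
B7: root B down an augmented fourth → F, giving F7.
F-sharpsus: root F-sharp down an augmented fourth → C, giving Csus.
E-sharpmin7: root E-sharp down an augmented fourth → B, giving Bmin7.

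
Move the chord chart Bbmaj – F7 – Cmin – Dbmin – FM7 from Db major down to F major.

Db major down to F major is a minor sixth; each chord root moves by that interval while the quality stays the same.
Bbmaj: root Bb down a minor sixth → D, giving Dmaj.
F7: root F down a minor sixth → A, giving A7.
Cmin: root C down a minor sixth → E, giving Emin.
Dbmin: root Db down a minor sixth → F, giving Fmin.
FM7: root F down a minor sixth → A, giving AM7.

Dmaj A7 Emin Fmin AM7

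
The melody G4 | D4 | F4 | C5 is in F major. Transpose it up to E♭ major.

F5 C5 Eb5 Bb5

F major to E♭ major up is a minor seventh, so every note moves up by that interval.
G4 → F5
D4 → C5
F4 → Eb5
C5 → Bb5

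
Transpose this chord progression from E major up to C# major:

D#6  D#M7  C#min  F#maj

E major up to C# major is a major sixth; each chord root moves by that interval while the quality stays the same.
D#6: root D# up a major sixth → B#, giving B#6.
D#M7: root D# up a major sixth → B#, giving B#M7.
C#min: root C# up a major sixth → A#, giving A#min.
F#maj: root F# up a major sixth → D#, giving D#maj.

B#6 B#M7 A#min D#maj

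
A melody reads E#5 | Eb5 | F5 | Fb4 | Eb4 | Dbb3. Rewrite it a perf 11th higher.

E#5 up a perfect eleventh is A#6.
A perfect eleventh up from Eb5 gives Ab6.
F5: an eleventh up reaches B, and 17 semitones makes it Bb6.
Fb4 up a perfect eleventh is Bbb5.
Eb4: an eleventh up reaches A, and 17 semitones makes it Ab5.
Dbb3 up a perfect eleventh is Gbb4.

A#6 Ab6 Bb6 Bbb5 Ab5 Gbb4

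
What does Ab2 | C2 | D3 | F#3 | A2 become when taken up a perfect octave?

Ab3 C3 D4 F#4 A3

Ab2 up a perfect octave is Ab3.
A perfect octave up from C2 gives C3.
A perfect octave up from D3 gives D4.
F#3 up a perfect octave is F#4.
A2 up a perfect octave is A3.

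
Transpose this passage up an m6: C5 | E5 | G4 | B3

Ab5 C6 Eb5 G4

C5 up a minor sixth is Ab5.
E5: a sixth up reaches C, and 8 semitones makes it C6.
G4 up a minor sixth is Eb5.
B3 up a minor sixth is G4.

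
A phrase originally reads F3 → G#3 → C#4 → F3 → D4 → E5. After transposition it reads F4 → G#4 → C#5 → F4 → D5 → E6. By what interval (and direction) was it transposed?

up a perfect octave

From F3 to F4 is 8 letter names — an octave of some quality.
F3 to F4 is 12 semitones, which makes it a perfect octave; the second version is higher, so the direction is up.
Checking another pair — E5 → E6 — gives the same interval.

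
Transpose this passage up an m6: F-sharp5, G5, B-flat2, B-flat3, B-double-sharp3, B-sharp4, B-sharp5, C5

D6 Eb6 Gb3 Gb4 G##4 G#5 G#6 Ab5

F#5: a sixth up reaches D, and 8 semitones makes it D6.
G5: a sixth up reaches E, and 8 semitones makes it Eb6.
Bb2 up a minor sixth is Gb3.
Bb3 up a minor sixth is Gb4.
B##3 up a minor sixth is G##4.
B#4: a sixth up reaches G, and 8 semitones makes it G#5.
B#5 up a minor sixth is G#6.
C5 up a minor sixth is Ab5.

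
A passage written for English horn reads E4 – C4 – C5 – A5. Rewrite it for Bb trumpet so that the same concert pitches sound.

B3 G3 G4 E5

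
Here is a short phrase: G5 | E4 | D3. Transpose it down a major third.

G5 -> Eb5
E4 -> C4
D3 -> Bb2

Eb5 C4 Bb2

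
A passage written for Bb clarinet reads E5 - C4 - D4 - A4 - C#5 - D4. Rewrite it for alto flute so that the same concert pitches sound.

G5 Eb4 F4 C5 E5 F4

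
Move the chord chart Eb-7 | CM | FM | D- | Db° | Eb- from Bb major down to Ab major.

Bb major down to Ab major is a major second; each chord root moves by that interval while the quality stays the same.
Eb-7: root Eb down a major second → Db, giving Db-7.
CM: root C down a major second → Bb, giving BbM.
FM: root F down a major second → Eb, giving EbM.
D-: root D down a major second → C, giving C-.
Db°: root Db down a major second → Cb, giving Cb°.
Eb-: root Eb down a major second → Db, giving Db-.

Db-7 BbM EbM C- Cb° Db-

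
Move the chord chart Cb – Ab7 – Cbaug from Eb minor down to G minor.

Eb C7 Ebaug

Eb minor down to G minor is a minor sixth; each chord root moves by that interval while the quality stays the same.
Cb: root Cb down a minor sixth → Eb, giving Eb.
Ab7: root Ab down a minor sixth → C, giving C7.
Cbaug: root Cb down a minor sixth → Eb, giving Ebaug.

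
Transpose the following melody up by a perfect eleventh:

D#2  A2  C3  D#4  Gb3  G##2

A perfect eleventh up from D#2 gives G#3.
A2: an eleventh up reaches D, and 17 semitones makes it D4.
C3: an eleventh up reaches F, and 17 semitones makes it F4.
D#4 up a perfect eleventh is G#5.
Gb3 up a perfect eleventh is Cb5.
G##2 up a perfect eleventh is C##4.

G#3 D4 F4 G#5 Cb5 C##4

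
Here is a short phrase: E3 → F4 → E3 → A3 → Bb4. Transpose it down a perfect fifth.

E3: a fifth down reaches A, and 7 semitones makes it A2.
A perfect fifth down from F4 gives Bb3.
E3: a fifth down reaches A, and 7 semitones makes it A2.
A3: a fifth down reaches D, and 7 semitones makes it D3.
Bb4 down a perfect fifth is Eb4.

A2 Bb3 A2 D3 Eb4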